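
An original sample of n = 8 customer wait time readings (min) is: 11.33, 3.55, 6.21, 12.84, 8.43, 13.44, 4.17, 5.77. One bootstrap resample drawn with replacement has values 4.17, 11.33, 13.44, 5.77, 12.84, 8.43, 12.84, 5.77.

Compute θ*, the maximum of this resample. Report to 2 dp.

Maximum = 13.44

θ* = 13.44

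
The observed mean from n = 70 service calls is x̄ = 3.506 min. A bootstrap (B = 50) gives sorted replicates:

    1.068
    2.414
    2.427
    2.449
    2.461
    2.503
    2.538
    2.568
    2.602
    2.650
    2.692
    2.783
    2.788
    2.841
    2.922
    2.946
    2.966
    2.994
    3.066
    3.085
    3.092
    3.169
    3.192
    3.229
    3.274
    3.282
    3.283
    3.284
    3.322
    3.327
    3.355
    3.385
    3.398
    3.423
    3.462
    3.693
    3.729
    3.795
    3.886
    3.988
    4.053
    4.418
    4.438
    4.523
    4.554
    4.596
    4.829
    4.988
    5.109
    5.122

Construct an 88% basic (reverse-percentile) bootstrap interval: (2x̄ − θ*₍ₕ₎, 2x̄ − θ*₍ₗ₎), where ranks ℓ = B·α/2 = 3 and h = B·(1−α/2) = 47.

Percentile endpoints at ranks 3 and 47: θ*₍3₎ = 2.427, θ*₍47₎ = 4.829.
Basic interval reflects these around x̄:
  lower = 2 × 3.506 − 4.829 = 2.183
  upper = 2 × 3.506 − 2.427 = 4.585

(2.183, 4.585)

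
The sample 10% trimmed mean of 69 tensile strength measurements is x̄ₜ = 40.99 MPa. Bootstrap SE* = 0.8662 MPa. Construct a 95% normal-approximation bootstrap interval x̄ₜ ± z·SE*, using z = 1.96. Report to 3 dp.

Margin = 1.96 × 0.8662 = 1.6978
Interval: 40.99 ± 1.6978

(39.292, 42.688)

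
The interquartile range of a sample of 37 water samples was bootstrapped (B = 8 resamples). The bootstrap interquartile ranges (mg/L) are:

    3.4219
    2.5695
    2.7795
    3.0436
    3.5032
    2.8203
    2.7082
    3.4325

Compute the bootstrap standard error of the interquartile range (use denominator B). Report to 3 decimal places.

Bootstrap SE is the standard deviation of the 8 replicate interquartile ranges.
Mean of replicates: (3.4219 + 2.5695 + 2.7795 + 3.0436 + 3.5032 + 2.8203 + 2.7082 + 3.4325) / 8 = 24.27870 / 8 = 3.03484
Sum of squared deviations: (+0.38706)² + (−0.46534)² + (−0.25534)² + (+0.00876)² + (+0.46836)² + (−0.21454)² + (−0.32664)² + (+0.39766)² = 0.96185
Variance = 0.96185 / 8 = 0.12023
SE* = √0.12023

SE* = 0.347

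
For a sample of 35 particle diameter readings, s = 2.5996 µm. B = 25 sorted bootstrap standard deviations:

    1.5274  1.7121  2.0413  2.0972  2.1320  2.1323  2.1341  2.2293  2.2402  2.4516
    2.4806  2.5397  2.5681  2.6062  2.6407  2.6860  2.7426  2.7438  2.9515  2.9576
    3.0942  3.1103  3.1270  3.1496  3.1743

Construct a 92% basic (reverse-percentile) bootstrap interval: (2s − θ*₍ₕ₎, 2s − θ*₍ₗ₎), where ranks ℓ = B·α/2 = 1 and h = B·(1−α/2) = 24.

Percentile endpoints at ranks 1 and 24: θ*₍1₎ = 1.5274, θ*₍24₎ = 3.1496.
Basic interval reflects these around s:
  lower = 2 × 2.5996 − 3.1496 = 2.0496
  upper = 2 × 2.5996 − 1.5274 = 3.6718

(2.0496, 3.6718)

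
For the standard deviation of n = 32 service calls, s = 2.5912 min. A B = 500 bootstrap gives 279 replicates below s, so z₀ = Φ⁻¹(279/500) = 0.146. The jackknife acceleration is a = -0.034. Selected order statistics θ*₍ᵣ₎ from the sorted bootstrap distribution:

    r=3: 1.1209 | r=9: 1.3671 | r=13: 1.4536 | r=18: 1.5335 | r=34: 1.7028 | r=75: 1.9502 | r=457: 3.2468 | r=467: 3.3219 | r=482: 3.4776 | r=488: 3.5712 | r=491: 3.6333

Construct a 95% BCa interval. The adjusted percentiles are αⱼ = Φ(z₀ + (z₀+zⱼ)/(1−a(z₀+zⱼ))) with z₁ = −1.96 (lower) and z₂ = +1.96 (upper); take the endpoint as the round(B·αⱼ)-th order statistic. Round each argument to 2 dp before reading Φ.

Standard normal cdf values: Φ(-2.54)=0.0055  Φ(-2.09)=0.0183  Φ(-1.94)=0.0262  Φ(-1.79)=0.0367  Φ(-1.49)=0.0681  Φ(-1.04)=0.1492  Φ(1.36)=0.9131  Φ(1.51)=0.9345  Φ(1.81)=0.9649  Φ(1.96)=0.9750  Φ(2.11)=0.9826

Lower: z₀ + z₁ = 0.146 + (-1.960) = -1.814; 1 − a(z₀+z₁) = 1 − (-0.034)(-1.814) = 0.9383; argument = 0.146 + (-1.814)/0.9383 = -1.7872 → -1.79.
α₁ = Φ(-1.79) = 0.0367; rank = round(500 × 0.0367) = 18; θ*₍18₎ = 1.5335.
Upper: z₀ + z₂ = 2.106; 1 − a(z₀+z₂) = 1.0716; argument = 2.1113 → 2.11; α₂ = 0.9826; rank = 491; θ*₍491₎ = 3.6333.

(1.5335, 3.6333)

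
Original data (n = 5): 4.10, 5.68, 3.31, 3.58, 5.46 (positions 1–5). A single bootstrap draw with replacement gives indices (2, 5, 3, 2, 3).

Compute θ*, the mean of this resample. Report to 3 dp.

Resample values: 5.68, 5.46, 3.31, 5.68, 3.31.
Mean = (5.68 + 5.46 + 3.31 + 5.68 + 3.31) / 5 = 23.440 / 5 = 4.688

θ* = 4.688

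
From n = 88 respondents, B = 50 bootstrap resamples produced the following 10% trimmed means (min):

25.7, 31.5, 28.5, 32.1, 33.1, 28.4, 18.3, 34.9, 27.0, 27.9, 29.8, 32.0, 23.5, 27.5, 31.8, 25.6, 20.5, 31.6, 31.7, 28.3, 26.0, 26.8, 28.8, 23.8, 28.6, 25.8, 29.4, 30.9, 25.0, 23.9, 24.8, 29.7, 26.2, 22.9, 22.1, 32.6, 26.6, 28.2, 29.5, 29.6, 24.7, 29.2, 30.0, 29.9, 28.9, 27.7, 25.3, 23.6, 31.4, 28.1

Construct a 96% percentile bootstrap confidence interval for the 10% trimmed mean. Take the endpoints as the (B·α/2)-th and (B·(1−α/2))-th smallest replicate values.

Sorted replicates: 18.3, 20.5, 22.1, 22.9, 23.5, 23.6, 23.8, 23.9, 24.7, 24.8, 25.0, 25.3, 25.6, 25.7, 25.8, 26.0, 26.2, 26.6, 26.8, 27.0, 27.5, 27.7, 27.9, 28.1, 28.2, 28.3, 28.4, 28.5, 28.6, 28.8, 28.9, 29.2, 29.4, 29.5, 29.6, 29.7, 29.8, 29.9, 30.0, 30.9, 31.4, 31.5, 31.6, 31.7, 31.8, 32.0, 32.1, 32.6, 33.1, 34.9
α = 0.04; lower rank = 50 × 0.020 = 1; upper rank = 50 × 0.980 = 49.
The 1st smallest replicate is 18.3; the 49th is 33.1.

(18.3, 33.1)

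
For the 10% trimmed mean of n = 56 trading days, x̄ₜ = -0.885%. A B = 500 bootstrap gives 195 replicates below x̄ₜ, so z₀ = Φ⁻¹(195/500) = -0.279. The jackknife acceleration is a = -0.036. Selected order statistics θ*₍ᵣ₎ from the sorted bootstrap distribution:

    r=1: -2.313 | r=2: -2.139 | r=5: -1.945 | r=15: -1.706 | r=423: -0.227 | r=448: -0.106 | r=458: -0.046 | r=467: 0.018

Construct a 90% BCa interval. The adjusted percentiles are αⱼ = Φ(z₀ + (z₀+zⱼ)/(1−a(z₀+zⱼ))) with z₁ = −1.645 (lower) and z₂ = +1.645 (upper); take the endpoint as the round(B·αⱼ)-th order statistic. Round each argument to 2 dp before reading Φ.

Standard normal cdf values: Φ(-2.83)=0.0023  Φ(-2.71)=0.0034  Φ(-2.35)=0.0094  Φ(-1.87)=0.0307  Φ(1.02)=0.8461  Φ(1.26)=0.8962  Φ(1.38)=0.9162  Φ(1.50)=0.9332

(-1.945, -0.227)

Lower: z₀ + z₁ = -0.279 + (-1.645) = -1.924; 1 − a(z₀+z₁) = 1 − (-0.036)(-1.924) = 0.9307; argument = -0.279 + (-1.924)/0.9307 = -2.3462 → -2.35.
α₁ = Φ(-2.35) = 0.0094; rank = round(500 × 0.0094) = 5; θ*₍5₎ = -1.945.
Upper: z₀ + z₂ = 1.366; 1 − a(z₀+z₂) = 1.0492; argument = 1.0230 → 1.02; α₂ = 0.8461; rank = 423; θ*₍423₎ = -0.227.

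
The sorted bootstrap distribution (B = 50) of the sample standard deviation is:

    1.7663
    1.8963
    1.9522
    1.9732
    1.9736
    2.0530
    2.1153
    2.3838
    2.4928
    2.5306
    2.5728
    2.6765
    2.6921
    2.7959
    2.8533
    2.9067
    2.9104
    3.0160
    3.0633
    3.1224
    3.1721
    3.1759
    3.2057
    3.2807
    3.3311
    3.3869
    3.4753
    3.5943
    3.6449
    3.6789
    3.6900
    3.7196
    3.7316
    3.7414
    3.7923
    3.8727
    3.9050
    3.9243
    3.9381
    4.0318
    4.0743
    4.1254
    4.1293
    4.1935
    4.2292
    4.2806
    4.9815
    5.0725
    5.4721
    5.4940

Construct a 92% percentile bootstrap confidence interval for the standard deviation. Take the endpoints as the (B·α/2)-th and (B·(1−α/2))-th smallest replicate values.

(1.8963, 5.0725)

α = 0.08; lower rank = 50 × 0.040 = 2; upper rank = 50 × 0.960 = 48.
The 2nd smallest replicate is 1.8963; the 48th is 5.0725.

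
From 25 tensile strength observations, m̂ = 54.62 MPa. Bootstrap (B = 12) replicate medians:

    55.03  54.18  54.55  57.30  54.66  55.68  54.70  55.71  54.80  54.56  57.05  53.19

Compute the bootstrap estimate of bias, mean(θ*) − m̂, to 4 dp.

bias = +0.4975

mean(θ*) = (55.03 + 54.18 + 54.55 + 57.30 + 54.66 + 55.68 + 54.70 + 55.71 + 54.80 + 54.56 + 57.05 + 53.19) / 12 = 55.11750
bias = 55.11750 − 54.62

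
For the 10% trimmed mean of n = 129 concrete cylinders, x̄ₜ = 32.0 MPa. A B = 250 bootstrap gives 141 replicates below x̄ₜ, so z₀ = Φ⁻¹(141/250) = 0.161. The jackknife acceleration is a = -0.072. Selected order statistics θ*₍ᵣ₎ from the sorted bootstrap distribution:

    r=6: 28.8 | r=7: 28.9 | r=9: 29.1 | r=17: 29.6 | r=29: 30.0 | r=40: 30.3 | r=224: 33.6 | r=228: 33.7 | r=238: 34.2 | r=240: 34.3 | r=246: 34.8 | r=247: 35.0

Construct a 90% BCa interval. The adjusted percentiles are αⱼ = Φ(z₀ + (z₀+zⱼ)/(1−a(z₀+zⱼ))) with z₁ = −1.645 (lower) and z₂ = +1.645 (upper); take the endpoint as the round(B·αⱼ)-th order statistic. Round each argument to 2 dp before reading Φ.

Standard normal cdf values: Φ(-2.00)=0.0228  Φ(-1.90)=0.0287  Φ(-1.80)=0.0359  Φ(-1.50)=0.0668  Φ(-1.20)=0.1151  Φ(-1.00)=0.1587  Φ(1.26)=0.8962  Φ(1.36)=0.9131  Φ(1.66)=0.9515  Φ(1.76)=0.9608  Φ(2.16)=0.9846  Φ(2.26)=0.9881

(29.6, 34.3)

Lower: z₀ + z₁ = 0.161 + (-1.645) = -1.484; 1 − a(z₀+z₁) = 1 − (-0.072)(-1.484) = 0.8932; argument = 0.161 + (-1.484)/0.8932 = -1.5005 → -1.50.
α₁ = Φ(-1.50) = 0.0668; rank = round(250 × 0.0668) = 17; θ*₍17₎ = 29.6.
Upper: z₀ + z₂ = 1.806; 1 − a(z₀+z₂) = 1.1300; argument = 1.7592 → 1.76; α₂ = 0.9608; rank = 240; θ*₍240₎ = 34.3.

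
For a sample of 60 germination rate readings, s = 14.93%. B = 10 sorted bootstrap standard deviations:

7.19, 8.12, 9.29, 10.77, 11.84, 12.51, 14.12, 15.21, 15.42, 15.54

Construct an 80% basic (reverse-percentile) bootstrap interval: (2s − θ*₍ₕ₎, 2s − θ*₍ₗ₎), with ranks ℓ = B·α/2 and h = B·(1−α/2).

(14.44, 22.67)

Percentile endpoints at ranks 1 and 9: θ*₍1₎ = 7.19, θ*₍9₎ = 15.42.
Basic interval reflects these around s:
  lower = 2 × 14.93 − 15.42 = 14.44
  upper = 2 × 14.93 − 7.19 = 22.67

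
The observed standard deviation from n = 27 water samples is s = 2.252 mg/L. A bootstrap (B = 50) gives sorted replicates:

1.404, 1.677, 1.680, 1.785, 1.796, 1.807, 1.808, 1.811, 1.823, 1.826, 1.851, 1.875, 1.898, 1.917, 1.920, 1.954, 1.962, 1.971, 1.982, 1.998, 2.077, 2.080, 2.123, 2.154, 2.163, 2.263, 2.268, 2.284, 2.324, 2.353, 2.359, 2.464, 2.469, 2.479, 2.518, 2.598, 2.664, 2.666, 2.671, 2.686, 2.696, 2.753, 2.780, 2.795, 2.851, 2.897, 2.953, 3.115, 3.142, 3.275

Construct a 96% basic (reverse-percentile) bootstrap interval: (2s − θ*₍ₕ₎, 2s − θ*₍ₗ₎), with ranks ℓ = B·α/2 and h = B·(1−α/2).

(1.362, 3.100)

Percentile endpoints at ranks 1 and 49: θ*₍1₎ = 1.404, θ*₍49₎ = 3.142.
Basic interval reflects these around s:
  lower = 2 × 2.252 − 3.142 = 1.362
  upper = 2 × 2.252 − 1.404 = 3.100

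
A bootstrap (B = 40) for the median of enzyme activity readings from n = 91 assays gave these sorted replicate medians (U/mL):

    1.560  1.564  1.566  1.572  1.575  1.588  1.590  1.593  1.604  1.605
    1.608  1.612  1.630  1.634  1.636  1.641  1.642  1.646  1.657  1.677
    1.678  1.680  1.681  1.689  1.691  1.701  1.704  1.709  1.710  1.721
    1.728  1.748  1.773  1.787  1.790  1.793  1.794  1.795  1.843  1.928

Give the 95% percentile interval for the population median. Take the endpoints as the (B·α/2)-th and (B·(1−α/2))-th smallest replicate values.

α = 0.05; lower rank = 40 × 0.025 = 1; upper rank = 40 × 0.975 = 39.
The 1st smallest replicate is 1.560; the 39th is 1.843.

(1.560, 1.843)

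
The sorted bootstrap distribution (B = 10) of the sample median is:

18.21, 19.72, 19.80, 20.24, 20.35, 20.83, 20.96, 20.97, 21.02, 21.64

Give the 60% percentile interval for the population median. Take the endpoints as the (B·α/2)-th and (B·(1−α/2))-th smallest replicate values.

α = 0.40; lower rank = 10 × 0.200 = 2; upper rank = 10 × 0.800 = 8.
The 2nd smallest replicate is 19.72; the 8th is 20.97.

(19.72, 20.97)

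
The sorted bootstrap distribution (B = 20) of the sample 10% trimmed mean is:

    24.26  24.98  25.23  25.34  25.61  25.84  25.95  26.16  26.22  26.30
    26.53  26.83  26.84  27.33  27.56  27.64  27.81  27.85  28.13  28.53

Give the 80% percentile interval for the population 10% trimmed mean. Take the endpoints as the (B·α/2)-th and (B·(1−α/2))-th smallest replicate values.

α = 0.20; lower rank = 20 × 0.100 = 2; upper rank = 20 × 0.900 = 18.
The 2nd smallest replicate is 24.98; the 18th is 27.85.

(24.98, 27.85)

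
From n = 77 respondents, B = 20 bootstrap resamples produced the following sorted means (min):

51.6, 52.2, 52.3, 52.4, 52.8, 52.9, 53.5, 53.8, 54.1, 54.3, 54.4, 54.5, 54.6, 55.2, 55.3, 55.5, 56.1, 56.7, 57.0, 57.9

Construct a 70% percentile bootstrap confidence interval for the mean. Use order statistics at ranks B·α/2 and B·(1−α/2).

(52.3, 56.1)

α = 0.30; lower rank = 20 × 0.150 = 3; upper rank = 20 × 0.850 = 17.
The 3rd smallest replicate is 52.3; the 17th is 56.1.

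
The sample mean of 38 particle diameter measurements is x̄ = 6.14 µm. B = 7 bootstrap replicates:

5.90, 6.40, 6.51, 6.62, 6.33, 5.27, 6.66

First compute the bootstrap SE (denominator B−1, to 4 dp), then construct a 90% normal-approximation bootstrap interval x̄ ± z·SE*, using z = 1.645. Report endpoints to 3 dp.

(5.322, 6.958)

Mean of replicates = 6.2414; sum of squared deviations = 1.4839; SE* = √(1.4839/6) = 0.4973
Margin = 1.645 × 0.4973 = 0.8181
Interval: 6.14 ± 0.8181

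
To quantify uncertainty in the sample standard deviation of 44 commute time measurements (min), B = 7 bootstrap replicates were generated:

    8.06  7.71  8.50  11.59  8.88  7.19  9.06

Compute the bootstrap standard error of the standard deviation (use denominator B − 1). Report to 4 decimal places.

Bootstrap SE is the standard deviation of the 7 replicate standard deviations.
Mean of replicates: (8.06 + 7.71 + 8.50 + 11.59 + 8.88 + 7.19 + 9.06) / 7 = 60.99000 / 7 = 8.71286
Sum of squared deviations: (−0.65286)² + (−1.00286)² + (−0.21286)² + (+2.87714)² + (+0.16714)² + (−1.52286)² + (+0.34714)² = 12.22274
Variance = 12.22274 / 6 = 2.03712
SE* = √2.03712

SE* = 1.4273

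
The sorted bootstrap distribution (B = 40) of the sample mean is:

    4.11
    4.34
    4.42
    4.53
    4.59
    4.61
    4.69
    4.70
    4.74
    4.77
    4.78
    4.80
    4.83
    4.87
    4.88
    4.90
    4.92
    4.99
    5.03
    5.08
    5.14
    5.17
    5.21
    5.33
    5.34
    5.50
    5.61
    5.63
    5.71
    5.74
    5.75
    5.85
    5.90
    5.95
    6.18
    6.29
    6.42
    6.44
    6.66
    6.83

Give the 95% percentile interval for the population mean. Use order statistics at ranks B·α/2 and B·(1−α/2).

α = 0.05; lower rank = 40 × 0.025 = 1; upper rank = 40 × 0.975 = 39.
The 1st smallest replicate is 4.11; the 39th is 6.66.

(4.11, 6.66)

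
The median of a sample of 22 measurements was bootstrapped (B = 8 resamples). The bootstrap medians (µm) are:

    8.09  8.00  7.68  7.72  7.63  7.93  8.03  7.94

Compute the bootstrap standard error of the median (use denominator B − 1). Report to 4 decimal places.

Bootstrap SE is the standard deviation of the 8 replicate medians.
Mean of replicates: (8.09 + 8.00 + 7.68 + 7.72 + 7.63 + 7.93 + 8.03 + 7.94) / 8 = 63.02000 / 8 = 7.87750
Sum of squared deviations: (+0.21250)² + (+0.12250)² + (−0.19750)² + (−0.15750)² + (−0.24750)² + (+0.05250)² + (+0.15250)² + (+0.06250)² = 0.21515
Variance = 0.21515 / 7 = 0.03074
SE* = √0.03074

SE* = 0.1753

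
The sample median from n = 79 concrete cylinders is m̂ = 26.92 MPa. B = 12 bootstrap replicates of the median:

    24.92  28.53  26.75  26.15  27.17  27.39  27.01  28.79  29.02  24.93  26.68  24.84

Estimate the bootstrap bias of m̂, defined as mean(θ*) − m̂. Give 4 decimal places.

mean(θ*) = (24.92 + 28.53 + 26.75 + 26.15 + 27.17 + 27.39 + 27.01 + 28.79 + 29.02 + 24.93 + 26.68 + 24.84) / 12 = 26.84833
bias = 26.84833 − 26.92

bias = −0.0717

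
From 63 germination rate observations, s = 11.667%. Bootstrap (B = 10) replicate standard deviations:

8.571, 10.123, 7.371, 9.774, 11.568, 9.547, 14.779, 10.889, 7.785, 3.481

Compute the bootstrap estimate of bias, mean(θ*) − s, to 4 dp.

mean(θ*) = (8.571 + 10.123 + 7.371 + 9.774 + 11.568 + 9.547 + 14.779 + 10.889 + 7.785 + 3.481) / 10 = 9.38880
bias = 9.38880 − 11.667

bias = −2.2782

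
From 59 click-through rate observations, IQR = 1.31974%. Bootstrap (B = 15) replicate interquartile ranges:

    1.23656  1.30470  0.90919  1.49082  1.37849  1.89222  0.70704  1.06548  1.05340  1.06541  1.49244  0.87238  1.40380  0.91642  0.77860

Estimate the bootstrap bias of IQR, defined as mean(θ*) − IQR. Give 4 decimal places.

mean(θ*) = (1.23656 + 1.30470 + 0.90919 + 1.49082 + 1.37849 + 1.89222 + 0.70704 + 1.06548 + 1.05340 + 1.06541 + 1.49244 + 0.87238 + 1.40380 + 0.91642 + 0.77860) / 15 = 1.17113
bias = 1.17113 − 1.31974

bias = −0.1486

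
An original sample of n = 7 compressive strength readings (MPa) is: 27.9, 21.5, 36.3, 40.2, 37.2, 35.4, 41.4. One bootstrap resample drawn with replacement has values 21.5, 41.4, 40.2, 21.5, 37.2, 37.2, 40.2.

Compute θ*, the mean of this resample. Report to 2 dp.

Mean = (21.5 + 41.4 + 40.2 + 21.5 + 37.2 + 37.2 + 40.2) / 7 = 239.20 / 7 = 34.17

θ* = 34.17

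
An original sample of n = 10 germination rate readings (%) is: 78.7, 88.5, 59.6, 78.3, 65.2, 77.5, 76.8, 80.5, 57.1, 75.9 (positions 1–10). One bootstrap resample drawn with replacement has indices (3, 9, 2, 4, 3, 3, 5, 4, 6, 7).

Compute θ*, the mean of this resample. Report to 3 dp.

Resample values: 59.6, 57.1, 88.5, 78.3, 59.6, 59.6, 65.2, 78.3, 77.5, 76.8.
Mean = (59.6 + 57.1 + 88.5 + 78.3 + 59.6 + 59.6 + 65.2 + 78.3 + 77.5 + 76.8) / 10 = 700.50 / 10 = 70.050

θ* = 70.050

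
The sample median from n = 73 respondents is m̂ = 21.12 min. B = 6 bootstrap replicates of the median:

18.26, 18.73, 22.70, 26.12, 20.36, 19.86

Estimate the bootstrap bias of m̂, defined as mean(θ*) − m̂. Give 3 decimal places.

bias = −0.115

mean(θ*) = (18.26 + 18.73 + 22.70 + 26.12 + 20.36 + 19.86) / 6 = 21.0050
bias = 21.0050 − 21.12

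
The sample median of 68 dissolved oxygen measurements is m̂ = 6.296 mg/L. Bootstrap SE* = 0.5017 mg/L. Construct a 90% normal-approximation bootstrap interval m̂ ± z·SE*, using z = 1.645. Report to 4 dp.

Margin = 1.645 × 0.5017 = 0.82530
Interval: 6.296 ± 0.82530

(5.4707, 7.1213)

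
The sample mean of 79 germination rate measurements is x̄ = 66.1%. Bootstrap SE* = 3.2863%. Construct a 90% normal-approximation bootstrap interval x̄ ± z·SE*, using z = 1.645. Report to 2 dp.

(60.69, 71.51)

Margin = 1.645 × 3.2863 = 5.406
Interval: 66.1 ± 5.406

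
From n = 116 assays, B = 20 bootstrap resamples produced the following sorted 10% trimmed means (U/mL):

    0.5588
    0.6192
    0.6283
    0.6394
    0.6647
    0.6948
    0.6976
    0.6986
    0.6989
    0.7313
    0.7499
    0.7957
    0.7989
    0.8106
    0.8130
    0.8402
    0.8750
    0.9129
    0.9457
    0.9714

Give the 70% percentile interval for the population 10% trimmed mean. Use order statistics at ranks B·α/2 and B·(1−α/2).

α = 0.30; lower rank = 20 × 0.150 = 3; upper rank = 20 × 0.850 = 17.
The 3rd smallest replicate is 0.6283; the 17th is 0.8750.

(0.6283, 0.8750)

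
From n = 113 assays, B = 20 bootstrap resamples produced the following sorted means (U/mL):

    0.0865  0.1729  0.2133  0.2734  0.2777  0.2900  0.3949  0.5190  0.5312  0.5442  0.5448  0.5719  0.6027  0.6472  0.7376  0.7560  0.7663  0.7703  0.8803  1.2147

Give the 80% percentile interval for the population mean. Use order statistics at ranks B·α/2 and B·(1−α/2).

α = 0.20; lower rank = 20 × 0.100 = 2; upper rank = 20 × 0.900 = 18.
The 2nd smallest replicate is 0.1729; the 18th is 0.7703.

(0.1729, 0.7703)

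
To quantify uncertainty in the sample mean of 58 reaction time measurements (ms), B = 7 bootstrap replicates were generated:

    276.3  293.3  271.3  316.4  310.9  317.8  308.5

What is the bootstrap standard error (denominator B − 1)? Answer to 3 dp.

SE* = 19.161

Bootstrap SE is the standard deviation of the 7 replicate means.
Mean of replicates: (276.3 + 293.3 + 271.3 + 316.4 + 310.9 + 317.8 + 308.5) / 7 = 2094.5000 / 7 = 299.2143
Sum of squared deviations: (−22.9143)² + (−5.9143)² + (−27.9143)² + (+17.1857)² + (+11.6857)² + (+18.5857)² + (+9.2857)² = 2202.8086
Variance = 2202.8086 / 6 = 367.1348
SE* = √367.1348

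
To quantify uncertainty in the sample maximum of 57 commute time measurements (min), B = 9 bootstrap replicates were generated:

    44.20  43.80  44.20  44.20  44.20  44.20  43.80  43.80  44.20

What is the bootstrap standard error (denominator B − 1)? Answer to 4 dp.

SE* = 0.2000

Bootstrap SE is the standard deviation of the 9 replicate maximums.
Mean of replicates: (44.20 + 43.80 + 44.20 + 44.20 + 44.20 + 44.20 + 43.80 + 43.80 + 44.20) / 9 = 396.60000 / 9 = 44.06667
Sum of squared deviations: (+0.13333)² + (−0.26667)² + (+0.13333)² + (+0.13333)² + (+0.13333)² + (+0.13333)² + (−0.26667)² + (−0.26667)² + (+0.13333)² = 0.32000
Variance = 0.32000 / 8 = 0.04000
SE* = √0.04000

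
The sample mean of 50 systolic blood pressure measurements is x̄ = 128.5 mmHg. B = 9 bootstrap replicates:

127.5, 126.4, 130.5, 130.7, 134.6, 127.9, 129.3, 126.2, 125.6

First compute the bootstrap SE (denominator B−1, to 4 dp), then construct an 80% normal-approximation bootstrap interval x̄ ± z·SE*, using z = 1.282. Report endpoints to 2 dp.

Mean of replicates = 128.7444; sum of squared deviations = 65.6222; SE* = √(65.6222/8) = 2.8640
Margin = 1.282 × 2.8640 = 3.672
Interval: 128.5 ± 3.672

(124.83, 132.17)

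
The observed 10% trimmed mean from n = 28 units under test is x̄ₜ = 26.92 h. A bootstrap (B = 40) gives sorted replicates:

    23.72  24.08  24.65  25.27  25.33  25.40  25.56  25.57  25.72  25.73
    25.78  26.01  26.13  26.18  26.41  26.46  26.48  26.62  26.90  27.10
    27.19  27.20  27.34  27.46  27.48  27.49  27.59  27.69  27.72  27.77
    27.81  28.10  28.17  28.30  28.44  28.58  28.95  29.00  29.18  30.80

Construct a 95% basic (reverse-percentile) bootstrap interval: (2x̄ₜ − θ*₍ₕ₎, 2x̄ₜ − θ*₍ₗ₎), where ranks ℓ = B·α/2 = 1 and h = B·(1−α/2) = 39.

Percentile endpoints at ranks 1 and 39: θ*₍1₎ = 23.72, θ*₍39₎ = 29.18.
Basic interval reflects these around x̄ₜ:
  lower = 2 × 26.92 − 29.18 = 24.66
  upper = 2 × 26.92 − 23.72 = 30.12

(24.66, 30.12)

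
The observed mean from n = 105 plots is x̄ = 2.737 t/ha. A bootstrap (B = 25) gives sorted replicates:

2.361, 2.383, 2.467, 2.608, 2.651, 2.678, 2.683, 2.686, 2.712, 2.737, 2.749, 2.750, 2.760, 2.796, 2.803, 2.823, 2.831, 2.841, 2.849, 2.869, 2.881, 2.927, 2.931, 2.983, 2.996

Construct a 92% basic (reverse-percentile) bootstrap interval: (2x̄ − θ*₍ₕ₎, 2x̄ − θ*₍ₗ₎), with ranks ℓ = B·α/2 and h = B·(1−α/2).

Percentile endpoints at ranks 1 and 24: θ*₍1₎ = 2.361, θ*₍24₎ = 2.983.
Basic interval reflects these around x̄:
  lower = 2 × 2.737 − 2.983 = 2.491
  upper = 2 × 2.737 − 2.361 = 3.113

(2.491, 3.113)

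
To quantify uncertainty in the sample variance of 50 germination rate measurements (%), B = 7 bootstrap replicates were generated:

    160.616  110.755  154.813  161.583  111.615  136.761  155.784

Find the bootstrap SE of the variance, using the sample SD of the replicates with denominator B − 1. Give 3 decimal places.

SE* = 22.400

Bootstrap SE is the standard deviation of the 7 replicate variances.
Mean of replicates: (160.616 + 110.755 + 154.813 + 161.583 + 111.615 + 136.761 + 155.784) / 7 = 991.9270 / 7 = 141.7039
Sum of squared deviations: (+18.9121)² + (−30.9489)² + (+13.1091)² + (+19.8791)² + (−30.0889)² + (−4.9429)² + (+14.0801)² = 3010.5524
Variance = 3010.5524 / 6 = 501.7587
SE* = √501.7587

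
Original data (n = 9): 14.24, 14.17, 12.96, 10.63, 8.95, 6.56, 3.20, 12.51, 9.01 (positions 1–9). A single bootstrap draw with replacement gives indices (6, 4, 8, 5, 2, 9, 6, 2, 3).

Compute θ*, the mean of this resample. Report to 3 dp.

θ* = 10.613

Resample values: 6.56, 10.63, 12.51, 8.95, 14.17, 9.01, 6.56, 14.17, 12.96.
Mean = (6.56 + 10.63 + 12.51 + 8.95 + 14.17 + 9.01 + 6.56 + 14.17 + 12.96) / 9 = 95.520 / 9 = 10.613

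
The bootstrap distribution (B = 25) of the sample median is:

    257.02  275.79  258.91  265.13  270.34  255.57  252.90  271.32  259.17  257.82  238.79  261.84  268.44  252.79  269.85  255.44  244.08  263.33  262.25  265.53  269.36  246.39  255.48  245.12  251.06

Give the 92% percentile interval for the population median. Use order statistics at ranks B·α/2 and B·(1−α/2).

Sorted replicates: 238.79, 244.08, 245.12, 246.39, 251.06, 252.79, 252.90, 255.44, 255.48, 255.57, 257.02, 257.82, 258.91, 259.17, 261.84, 262.25, 263.33, 265.13, 265.53, 268.44, 269.36, 269.85, 270.34, 271.32, 275.79
α = 0.08; lower rank = 25 × 0.040 = 1; upper rank = 25 × 0.960 = 24.
The 1st smallest replicate is 238.79; the 24th is 271.32.

(238.79, 271.32)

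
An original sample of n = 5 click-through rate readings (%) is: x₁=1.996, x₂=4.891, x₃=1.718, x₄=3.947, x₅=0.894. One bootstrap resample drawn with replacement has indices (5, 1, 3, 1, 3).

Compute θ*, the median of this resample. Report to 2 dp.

Resample values: 0.894, 1.996, 1.718, 1.996, 1.718.
Sorted: 0.894, 1.718, 1.718, 1.996, 1.996
Median = middle value = 1.72

θ* = 1.72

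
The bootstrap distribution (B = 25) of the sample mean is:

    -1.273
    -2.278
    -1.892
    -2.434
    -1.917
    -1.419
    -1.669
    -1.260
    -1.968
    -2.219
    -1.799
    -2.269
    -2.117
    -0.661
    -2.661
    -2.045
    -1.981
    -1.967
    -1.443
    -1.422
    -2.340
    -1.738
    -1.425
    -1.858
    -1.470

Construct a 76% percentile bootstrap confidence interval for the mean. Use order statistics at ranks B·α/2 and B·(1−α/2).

Sorted replicates: -2.661, -2.434, -2.340, -2.278, -2.269, -2.219, -2.117, -2.045, -1.981, -1.968, -1.967, -1.917, -1.892, -1.858, -1.799, -1.738, -1.669, -1.470, -1.443, -1.425, -1.422, -1.419, -1.273, -1.260, -0.661
α = 0.24; lower rank = 25 × 0.120 = 3; upper rank = 25 × 0.880 = 22.
The 3rd smallest replicate is -2.340; the 22nd is -1.419.

(-2.340, -1.419)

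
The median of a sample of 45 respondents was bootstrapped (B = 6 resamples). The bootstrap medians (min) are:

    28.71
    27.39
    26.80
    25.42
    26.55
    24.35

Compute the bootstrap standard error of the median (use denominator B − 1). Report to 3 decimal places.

SE* = 1.520

Bootstrap SE is the standard deviation of the 6 replicate medians.
Mean of replicates: (28.71 + 27.39 + 26.80 + 25.42 + 26.55 + 24.35) / 6 = 159.2200 / 6 = 26.5367
Sum of squared deviations: (+2.1733)² + (+0.8533)² + (+0.2633)² + (−1.1167)² + (+0.0133)² + (−2.1867)² = 11.5495
Variance = 11.5495 / 5 = 2.3099
SE* = √2.3099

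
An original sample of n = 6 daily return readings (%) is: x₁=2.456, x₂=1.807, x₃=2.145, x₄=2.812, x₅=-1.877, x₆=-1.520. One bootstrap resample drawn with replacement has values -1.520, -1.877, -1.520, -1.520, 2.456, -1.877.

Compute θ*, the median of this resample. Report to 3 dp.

Sorted: -1.877, -1.877, -1.520, -1.520, -1.520, 2.456
Median = average of the two middle values = -1.520

θ* = -1.520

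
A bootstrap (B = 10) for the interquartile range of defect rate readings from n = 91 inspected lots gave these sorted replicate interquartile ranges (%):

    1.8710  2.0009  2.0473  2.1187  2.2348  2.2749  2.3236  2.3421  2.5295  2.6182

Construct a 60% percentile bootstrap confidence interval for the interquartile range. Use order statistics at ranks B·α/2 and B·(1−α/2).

(2.0009, 2.3421)

α = 0.40; lower rank = 10 × 0.200 = 2; upper rank = 10 × 0.800 = 8.
The 2nd smallest replicate is 2.0009; the 8th is 2.3421.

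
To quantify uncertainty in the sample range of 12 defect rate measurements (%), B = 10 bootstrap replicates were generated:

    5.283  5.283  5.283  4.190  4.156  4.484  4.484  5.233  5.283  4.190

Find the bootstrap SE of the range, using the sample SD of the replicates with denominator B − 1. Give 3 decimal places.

Bootstrap SE is the standard deviation of the 10 replicate ranges.
Mean of replicates: (5.283 + 5.283 + 5.283 + 4.190 + 4.156 + 4.484 + 4.484 + 5.233 + 5.283 + 4.190) / 10 = 47.8690 / 10 = 4.7869
Sum of squared deviations: (+0.4961)² + (+0.4961)² + (+0.4961)² + (−0.5969)² + (−0.6309)² + (−0.3029)² + (−0.3029)² + (+0.4461)² + (+0.4961)² + (−0.5969)² = 2.4776
Variance = 2.4776 / 9 = 0.2753
SE* = √0.2753

SE* = 0.525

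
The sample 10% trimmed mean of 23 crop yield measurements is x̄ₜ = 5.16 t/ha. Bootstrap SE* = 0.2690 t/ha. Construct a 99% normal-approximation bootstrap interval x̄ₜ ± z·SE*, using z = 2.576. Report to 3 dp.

(4.467, 5.853)

Margin = 2.576 × 0.2690 = 0.6929
Interval: 5.16 ± 0.6929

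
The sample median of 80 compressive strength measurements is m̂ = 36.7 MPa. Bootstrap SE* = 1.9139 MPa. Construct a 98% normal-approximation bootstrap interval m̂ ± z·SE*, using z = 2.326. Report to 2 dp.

(32.25, 41.15)

Margin = 2.326 × 1.9139 = 4.452
Interval: 36.7 ± 4.452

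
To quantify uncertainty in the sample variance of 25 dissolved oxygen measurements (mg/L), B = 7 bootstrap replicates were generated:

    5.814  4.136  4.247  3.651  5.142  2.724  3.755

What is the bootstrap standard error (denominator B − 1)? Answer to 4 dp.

SE* = 1.0146

Bootstrap SE is the standard deviation of the 7 replicate variances.
Mean of replicates: (5.814 + 4.136 + 4.247 + 3.651 + 5.142 + 2.724 + 3.755) / 7 = 29.46900 / 7 = 4.20986
Sum of squared deviations: (+1.60414)² + (−0.07386)² + (+0.03714)² + (−0.55886)² + (+0.93214)² + (−1.48586)² + (−0.45486)² = 6.17599
Variance = 6.17599 / 6 = 1.02933
SE* = √1.02933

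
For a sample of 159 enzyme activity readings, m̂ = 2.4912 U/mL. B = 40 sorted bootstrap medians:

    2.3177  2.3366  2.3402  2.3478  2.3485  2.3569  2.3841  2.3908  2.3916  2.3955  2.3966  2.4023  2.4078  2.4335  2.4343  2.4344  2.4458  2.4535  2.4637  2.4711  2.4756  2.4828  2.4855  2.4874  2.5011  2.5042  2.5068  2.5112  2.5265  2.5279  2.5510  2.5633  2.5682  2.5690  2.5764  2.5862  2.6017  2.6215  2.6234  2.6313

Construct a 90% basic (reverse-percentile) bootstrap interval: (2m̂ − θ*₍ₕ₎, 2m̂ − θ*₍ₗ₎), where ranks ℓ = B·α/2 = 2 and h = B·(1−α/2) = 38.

(2.3609, 2.6458)

Percentile endpoints at ranks 2 and 38: θ*₍2₎ = 2.3366, θ*₍38₎ = 2.6215.
Basic interval reflects these around m̂:
  lower = 2 × 2.4912 − 2.6215 = 2.3609
  upper = 2 × 2.4912 − 2.3366 = 2.6458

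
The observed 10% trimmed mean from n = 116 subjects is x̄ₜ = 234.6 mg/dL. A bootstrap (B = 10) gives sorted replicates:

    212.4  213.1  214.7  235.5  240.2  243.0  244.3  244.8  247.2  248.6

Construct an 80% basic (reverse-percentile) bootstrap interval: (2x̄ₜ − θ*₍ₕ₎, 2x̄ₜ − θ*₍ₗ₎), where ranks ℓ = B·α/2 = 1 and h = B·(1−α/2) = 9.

Percentile endpoints at ranks 1 and 9: θ*₍1₎ = 212.4, θ*₍9₎ = 247.2.
Basic interval reflects these around x̄ₜ:
  lower = 2 × 234.6 − 247.2 = 222.0
  upper = 2 × 234.6 − 212.4 = 256.8

(222.0, 256.8)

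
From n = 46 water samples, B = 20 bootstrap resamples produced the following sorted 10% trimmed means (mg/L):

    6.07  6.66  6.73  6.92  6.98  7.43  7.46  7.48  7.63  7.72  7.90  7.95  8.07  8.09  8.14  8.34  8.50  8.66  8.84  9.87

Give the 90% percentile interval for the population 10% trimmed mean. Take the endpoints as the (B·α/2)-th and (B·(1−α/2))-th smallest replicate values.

(6.07, 8.84)

α = 0.10; lower rank = 20 × 0.050 = 1; upper rank = 20 × 0.950 = 19.
The 1st smallest replicate is 6.07; the 19th is 8.84.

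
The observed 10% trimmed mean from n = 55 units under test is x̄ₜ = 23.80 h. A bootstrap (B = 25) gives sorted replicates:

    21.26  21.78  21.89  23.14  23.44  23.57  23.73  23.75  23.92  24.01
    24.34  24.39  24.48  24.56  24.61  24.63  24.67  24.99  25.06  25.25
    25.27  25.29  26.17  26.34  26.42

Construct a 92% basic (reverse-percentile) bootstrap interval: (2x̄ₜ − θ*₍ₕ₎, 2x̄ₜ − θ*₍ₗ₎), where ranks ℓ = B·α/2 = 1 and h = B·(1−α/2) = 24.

Percentile endpoints at ranks 1 and 24: θ*₍1₎ = 21.26, θ*₍24₎ = 26.34.
Basic interval reflects these around x̄ₜ:
  lower = 2 × 23.80 − 26.34 = 21.26
  upper = 2 × 23.80 − 21.26 = 26.34

(21.26, 26.34)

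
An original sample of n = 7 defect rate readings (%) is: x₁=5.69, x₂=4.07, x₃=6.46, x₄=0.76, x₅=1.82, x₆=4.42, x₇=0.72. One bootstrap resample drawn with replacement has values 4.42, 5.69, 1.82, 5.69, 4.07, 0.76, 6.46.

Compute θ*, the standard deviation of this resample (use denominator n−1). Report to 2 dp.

Mean = 4.1300; sum of squared deviations = 27.0768
s² = 27.0768 / 6 = 4.5128
s = √4.5128 = 2.12

θ* = 2.12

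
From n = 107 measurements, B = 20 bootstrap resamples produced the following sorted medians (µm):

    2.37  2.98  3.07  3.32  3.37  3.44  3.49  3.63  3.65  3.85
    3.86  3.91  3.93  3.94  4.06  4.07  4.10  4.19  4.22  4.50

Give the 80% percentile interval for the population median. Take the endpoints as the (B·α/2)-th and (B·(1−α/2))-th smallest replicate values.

α = 0.20; lower rank = 20 × 0.100 = 2; upper rank = 20 × 0.900 = 18.
The 2nd smallest replicate is 2.98; the 18th is 4.19.

(2.98, 4.19)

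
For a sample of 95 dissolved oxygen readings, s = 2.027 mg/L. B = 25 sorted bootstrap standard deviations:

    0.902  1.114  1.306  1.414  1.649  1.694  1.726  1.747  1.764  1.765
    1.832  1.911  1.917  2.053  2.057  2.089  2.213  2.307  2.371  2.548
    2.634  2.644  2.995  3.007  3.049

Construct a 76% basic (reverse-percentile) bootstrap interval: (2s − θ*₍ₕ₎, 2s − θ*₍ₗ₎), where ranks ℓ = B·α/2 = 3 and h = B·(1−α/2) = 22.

(1.410, 2.748)

Percentile endpoints at ranks 3 and 22: θ*₍3₎ = 1.306, θ*₍22₎ = 2.644.
Basic interval reflects these around s:
  lower = 2 × 2.027 − 2.644 = 1.410
  upper = 2 × 2.027 − 1.306 = 2.748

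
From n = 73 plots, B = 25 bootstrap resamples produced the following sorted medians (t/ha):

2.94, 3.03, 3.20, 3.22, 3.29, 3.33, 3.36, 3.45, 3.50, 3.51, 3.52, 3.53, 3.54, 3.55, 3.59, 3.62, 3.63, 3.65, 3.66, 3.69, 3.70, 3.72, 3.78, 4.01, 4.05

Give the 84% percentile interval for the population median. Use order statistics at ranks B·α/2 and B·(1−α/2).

α = 0.16; lower rank = 25 × 0.080 = 2; upper rank = 25 × 0.920 = 23.
The 2nd smallest replicate is 3.03; the 23rd is 3.78.

(3.03, 3.78)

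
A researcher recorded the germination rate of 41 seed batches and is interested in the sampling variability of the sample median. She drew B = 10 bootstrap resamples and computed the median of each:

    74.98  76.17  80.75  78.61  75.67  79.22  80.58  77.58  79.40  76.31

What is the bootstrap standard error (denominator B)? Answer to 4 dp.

Bootstrap SE is the standard deviation of the 10 replicate medians.
Mean of replicates: (74.98 + 76.17 + 80.75 + 78.61 + 75.67 + 79.22 + 80.58 + 77.58 + 79.40 + 76.31) / 10 = 779.27000 / 10 = 77.92700
Sum of squared deviations: (−2.94700)² + (−1.75700)² + (+2.82300)² + (+0.68300)² + (−2.25700)² + (+1.29300)² + (+2.65300)² + (−0.34700)² + (+1.47300)² + (−1.61700)² = 38.91681
Variance = 38.91681 / 10 = 3.89168
SE* = √3.89168

SE* = 1.9727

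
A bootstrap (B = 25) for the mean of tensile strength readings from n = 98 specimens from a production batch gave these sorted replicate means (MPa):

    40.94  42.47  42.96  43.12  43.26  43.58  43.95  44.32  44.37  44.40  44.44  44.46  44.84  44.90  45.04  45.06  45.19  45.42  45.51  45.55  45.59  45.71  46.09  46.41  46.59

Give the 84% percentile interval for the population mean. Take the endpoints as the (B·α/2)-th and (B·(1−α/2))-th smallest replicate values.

α = 0.16; lower rank = 25 × 0.080 = 2; upper rank = 25 × 0.920 = 23.
The 2nd smallest replicate is 42.47; the 23rd is 46.09.

(42.47, 46.09)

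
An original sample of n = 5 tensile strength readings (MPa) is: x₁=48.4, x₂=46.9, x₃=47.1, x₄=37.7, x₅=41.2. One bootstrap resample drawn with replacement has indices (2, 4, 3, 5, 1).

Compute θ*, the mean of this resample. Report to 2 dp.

Resample values: 46.9, 37.7, 47.1, 41.2, 48.4.
Mean = (46.9 + 37.7 + 47.1 + 41.2 + 48.4) / 5 = 221.30 / 5 = 44.26

θ* = 44.26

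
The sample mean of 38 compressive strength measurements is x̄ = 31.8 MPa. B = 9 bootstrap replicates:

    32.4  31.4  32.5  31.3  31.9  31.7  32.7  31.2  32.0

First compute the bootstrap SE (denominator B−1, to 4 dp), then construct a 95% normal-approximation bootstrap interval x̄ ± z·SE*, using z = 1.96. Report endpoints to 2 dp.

(30.73, 32.87)

Mean of replicates = 31.9000; sum of squared deviations = 2.4000; SE* = √(2.4000/8) = 0.5477
Margin = 1.96 × 0.5477 = 1.073
Interval: 31.8 ± 1.073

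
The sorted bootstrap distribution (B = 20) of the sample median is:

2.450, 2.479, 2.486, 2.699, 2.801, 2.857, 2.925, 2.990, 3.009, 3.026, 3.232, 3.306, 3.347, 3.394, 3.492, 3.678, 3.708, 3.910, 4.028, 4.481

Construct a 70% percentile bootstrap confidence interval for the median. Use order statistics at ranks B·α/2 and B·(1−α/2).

α = 0.30; lower rank = 20 × 0.150 = 3; upper rank = 20 × 0.850 = 17.
The 3rd smallest replicate is 2.486; the 17th is 3.708.

(2.486, 3.708)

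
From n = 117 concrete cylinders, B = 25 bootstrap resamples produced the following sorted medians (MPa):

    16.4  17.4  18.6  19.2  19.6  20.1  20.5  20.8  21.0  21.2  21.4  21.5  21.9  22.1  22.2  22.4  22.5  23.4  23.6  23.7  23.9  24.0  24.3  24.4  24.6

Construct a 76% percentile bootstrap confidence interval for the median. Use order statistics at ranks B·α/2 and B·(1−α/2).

α = 0.24; lower rank = 25 × 0.120 = 3; upper rank = 25 × 0.880 = 22.
The 3rd smallest replicate is 18.6; the 22nd is 24.0.

(18.6, 24.0)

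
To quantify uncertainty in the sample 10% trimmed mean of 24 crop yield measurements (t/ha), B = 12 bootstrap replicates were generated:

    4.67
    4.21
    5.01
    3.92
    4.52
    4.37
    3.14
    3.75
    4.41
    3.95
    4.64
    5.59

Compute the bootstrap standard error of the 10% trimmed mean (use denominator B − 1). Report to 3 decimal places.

Bootstrap SE is the standard deviation of the 12 replicate 10% trimmed means.
Mean of replicates: (4.67 + 4.21 + 5.01 + 3.92 + 4.52 + 4.37 + 3.14 + 3.75 + 4.41 + 3.95 + 4.64 + 5.59) / 12 = 52.1800 / 12 = 4.3483
Sum of squared deviations: (+0.3217)² + (−0.1383)² + (+0.6617)² + (−0.4283)² + (+0.1717)² + (+0.0217)² + (−1.2083)² + (−0.5983)² + (+0.0617)² + (−0.3983)² + (+0.2917)² + (+1.2417)² = 4.3812
Variance = 4.3812 / 11 = 0.3983
SE* = √0.3983

SE* = 0.631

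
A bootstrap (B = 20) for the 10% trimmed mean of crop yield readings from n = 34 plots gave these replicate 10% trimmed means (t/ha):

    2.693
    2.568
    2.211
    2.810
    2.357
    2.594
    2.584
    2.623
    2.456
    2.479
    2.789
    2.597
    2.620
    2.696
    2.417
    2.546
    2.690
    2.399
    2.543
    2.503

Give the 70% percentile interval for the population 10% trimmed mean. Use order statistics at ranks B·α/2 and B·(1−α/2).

Sorted replicates: 2.211, 2.357, 2.399, 2.417, 2.456, 2.479, 2.503, 2.543, 2.546, 2.568, 2.584, 2.594, 2.597, 2.620, 2.623, 2.690, 2.693, 2.696, 2.789, 2.810
α = 0.30; lower rank = 20 × 0.150 = 3; upper rank = 20 × 0.850 = 17.
The 3rd smallest replicate is 2.399; the 17th is 2.693.

(2.399, 2.693)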